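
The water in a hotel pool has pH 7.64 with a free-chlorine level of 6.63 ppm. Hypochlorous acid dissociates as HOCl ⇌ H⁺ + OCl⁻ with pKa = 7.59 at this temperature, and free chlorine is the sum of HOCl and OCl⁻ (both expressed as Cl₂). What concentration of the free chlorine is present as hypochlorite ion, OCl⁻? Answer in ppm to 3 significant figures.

[OCl⁻]/[HOCl] = 10^(pH − pKa) = 10^(7.64 − 7.59) = 10^0.05 = 1.122.
Fraction as HOCl = 1 / (1 + 1.122) = 0.4712.
OCl⁻ = (1 − 0.4712) × 6.63 ppm = 3.506 ppm.

3.51 ppm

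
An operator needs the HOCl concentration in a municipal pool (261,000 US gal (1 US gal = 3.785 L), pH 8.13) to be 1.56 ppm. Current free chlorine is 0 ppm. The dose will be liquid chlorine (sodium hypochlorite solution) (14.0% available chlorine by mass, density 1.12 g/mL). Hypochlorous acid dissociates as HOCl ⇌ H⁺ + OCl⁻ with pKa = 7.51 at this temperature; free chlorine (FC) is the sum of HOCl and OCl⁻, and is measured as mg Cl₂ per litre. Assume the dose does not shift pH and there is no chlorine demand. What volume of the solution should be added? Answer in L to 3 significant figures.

50.8 L

Volume: 261,000 US gal × 3.785 L/gal = 987,885 L.
[OCl⁻]/[HOCl] = 10^(pH − pKa) = 10^(8.13 − 7.51) = 4.169; fraction as HOCl = 1/(1 + 4.169) = 0.1935.
Free chlorine required for 1.56 ppm HOCl: 1.56 / 0.1935 = 8.063 ppm.
FC to add: 8.063 − 0 = 8.063 mg/L as Cl₂.
Cl₂ equivalent: 8.063 mg/L × 987,885 L = 7965 g.
Product at 14.0% available Cl: 7965 / 0.14 = 56,900 g.
Volume: 56,900 g ÷ 1.12 g/mL = 50,800 mL.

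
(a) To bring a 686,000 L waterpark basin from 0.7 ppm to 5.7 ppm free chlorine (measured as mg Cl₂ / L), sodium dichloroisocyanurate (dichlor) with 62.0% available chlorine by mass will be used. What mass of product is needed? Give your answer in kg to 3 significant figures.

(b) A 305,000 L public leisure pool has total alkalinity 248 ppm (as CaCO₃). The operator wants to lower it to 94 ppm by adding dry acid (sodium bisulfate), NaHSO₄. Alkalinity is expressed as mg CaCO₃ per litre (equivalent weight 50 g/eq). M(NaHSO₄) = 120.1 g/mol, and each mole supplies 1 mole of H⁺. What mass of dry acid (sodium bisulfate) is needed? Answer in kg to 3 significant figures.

(a) Chlorine deficit: 5.7 − 0.7 = 5 ppm = 5 mg/L as Cl₂.
(a) Cl₂ equivalent needed: 5 mg/L × 686,000 L = 3,430,000 mg = 3430 g.
(a) Product at 62.0% available chlorine: 3430 / 0.62 = 5532 g.

(b) Alkalinity to neutralize: (248 − 94) = 154 mg/L as CaCO₃ × 305,000 L = 46,970 g as CaCO₃.
(b) Equivalents of H⁺ required: 46,970 ÷ 50 g/eq = 939.4 eq = 939.4 mol NaHSO₄.
(b) Mass of NaHSO₄: 939.4 × 120.1 = 112,800 g.

(a) 5.53 kg; (b) 113 kg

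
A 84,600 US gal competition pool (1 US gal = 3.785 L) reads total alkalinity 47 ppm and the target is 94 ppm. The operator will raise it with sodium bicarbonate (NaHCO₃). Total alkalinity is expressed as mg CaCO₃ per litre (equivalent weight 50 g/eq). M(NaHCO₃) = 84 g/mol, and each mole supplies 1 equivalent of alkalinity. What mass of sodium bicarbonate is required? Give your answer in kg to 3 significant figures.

25.3 kg

Volume: 84,600 US gal × 3.785 L/gal = 320,211 L.
Alkalinity to add: (94 − 47) = 47 mg/L as CaCO₃ × 320,211 L = 15,050 g as CaCO₃.
Equivalents: 15,050 g ÷ 50 g/eq = 301 eq.
NaHCO₃ supplies 1 eq per mole → 301 mol.
Mass: 301 mol × 84 g/mol = 25,280 g.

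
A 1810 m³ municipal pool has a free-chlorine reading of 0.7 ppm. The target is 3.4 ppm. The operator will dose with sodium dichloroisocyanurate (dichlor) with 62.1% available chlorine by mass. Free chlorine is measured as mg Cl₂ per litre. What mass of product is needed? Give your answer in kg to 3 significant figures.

7.87 kg

Volume: 1810 m³ = 1,810,000 L.
Chlorine deficit: 3.4 − 0.7 = 2.7 ppm = 2.7 mg/L as Cl₂.
Cl₂ equivalent needed: 2.7 mg/L × 1,810,000 L = 4,887,000 mg = 4887 g.
Product at 62.1% available chlorine: 4887 / 0.621 = 7870 g.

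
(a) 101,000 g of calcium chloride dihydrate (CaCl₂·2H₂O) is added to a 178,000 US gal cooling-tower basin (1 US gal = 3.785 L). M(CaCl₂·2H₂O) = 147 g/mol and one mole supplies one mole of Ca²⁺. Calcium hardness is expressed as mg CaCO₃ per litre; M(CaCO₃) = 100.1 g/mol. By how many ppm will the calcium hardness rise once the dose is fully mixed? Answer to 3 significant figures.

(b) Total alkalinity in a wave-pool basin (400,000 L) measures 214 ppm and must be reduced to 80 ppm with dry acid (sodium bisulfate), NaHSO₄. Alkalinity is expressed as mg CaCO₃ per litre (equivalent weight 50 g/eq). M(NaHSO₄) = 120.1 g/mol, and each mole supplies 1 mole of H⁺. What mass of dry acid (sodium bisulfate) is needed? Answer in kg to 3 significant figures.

(a) 102 ppm; (b) 129 kg

(a) Volume: 178,000 US gal × 3.785 L/gal = 673,730 L.
(a) Moles of Ca²⁺: 101,000 g ÷ 147 g/mol = 687.1 mol.
(a) As CaCO₃: 687.1 mol × 100.1 g/mol = 68,780 g.
(a) Rise: 68,780 g / 673,730 L × 1000 = 102.1 mg/L.

(b) Alkalinity to neutralize: (214 − 80) = 134 mg/L as CaCO₃ × 400,000 L = 53,600 g as CaCO₃.
(b) Equivalents of H⁺ required: 53,600 ÷ 50 g/eq = 1072 eq = 1072 mol NaHSO₄.
(b) Mass of NaHSO₄: 1072 × 120.1 = 128,700 g.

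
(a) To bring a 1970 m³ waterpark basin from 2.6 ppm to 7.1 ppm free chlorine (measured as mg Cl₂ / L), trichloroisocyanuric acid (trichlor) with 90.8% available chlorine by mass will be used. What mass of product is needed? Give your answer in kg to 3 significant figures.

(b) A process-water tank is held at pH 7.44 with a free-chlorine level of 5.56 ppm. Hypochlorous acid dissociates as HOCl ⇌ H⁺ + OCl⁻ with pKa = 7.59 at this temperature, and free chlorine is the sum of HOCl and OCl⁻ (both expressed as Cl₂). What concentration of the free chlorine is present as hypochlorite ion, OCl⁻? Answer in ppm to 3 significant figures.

(a) Volume: 1970 m³ = 1,970,000 L.
(a) Chlorine deficit: 7.1 − 2.6 = 4.5 ppm = 4.5 mg/L as Cl₂.
(a) Cl₂ equivalent needed: 4.5 mg/L × 1,970,000 L = 8,865,000 mg = 8865 g.
(a) Product at 90.8% available chlorine: 8865 / 0.908 = 9763 g.

(b) [OCl⁻]/[HOCl] = 10^(pH − pKa) = 10^(7.44 − 7.59) = 10^-0.15 = 0.7079.
(b) Fraction as HOCl = 1 / (1 + 0.7079) = 0.5855.
(b) OCl⁻ = (1 − 0.5855) × 5.56 ppm = 2.305 ppm.

(a) 9.76 kg; (b) 2.30 ppm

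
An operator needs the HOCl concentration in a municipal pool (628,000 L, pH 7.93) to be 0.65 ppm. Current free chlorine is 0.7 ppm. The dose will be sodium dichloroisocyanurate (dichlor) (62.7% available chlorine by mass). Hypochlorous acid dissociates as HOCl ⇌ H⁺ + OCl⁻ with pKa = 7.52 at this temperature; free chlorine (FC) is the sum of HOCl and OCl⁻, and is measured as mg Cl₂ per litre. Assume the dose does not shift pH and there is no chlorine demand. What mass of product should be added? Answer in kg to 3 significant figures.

[OCl⁻]/[HOCl] = 10^(pH − pKa) = 10^(7.93 − 7.52) = 2.57; fraction as HOCl = 1/(1 + 2.57) = 0.2801.
Free chlorine required for 0.65 ppm HOCl: 0.65 / 0.2801 = 2.321 ppm.
FC to add: 2.321 − 0.7 = 1.621 mg/L as Cl₂.
Cl₂ equivalent: 1.621 mg/L × 628,000 L = 1018 g.
Product at 62.7% available Cl: 1018 / 0.627 = 1623 g.

1.62 kg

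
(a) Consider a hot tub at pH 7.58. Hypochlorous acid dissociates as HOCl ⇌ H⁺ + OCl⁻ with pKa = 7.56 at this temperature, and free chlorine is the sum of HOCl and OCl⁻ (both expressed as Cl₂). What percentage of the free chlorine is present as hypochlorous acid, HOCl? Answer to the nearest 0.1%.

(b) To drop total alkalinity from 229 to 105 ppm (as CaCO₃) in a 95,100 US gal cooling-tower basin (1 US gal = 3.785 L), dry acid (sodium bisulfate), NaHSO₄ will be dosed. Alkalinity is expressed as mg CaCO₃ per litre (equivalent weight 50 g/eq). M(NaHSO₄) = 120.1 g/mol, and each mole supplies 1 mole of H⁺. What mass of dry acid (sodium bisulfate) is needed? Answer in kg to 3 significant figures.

(a) 48.8%; (b) 107 kg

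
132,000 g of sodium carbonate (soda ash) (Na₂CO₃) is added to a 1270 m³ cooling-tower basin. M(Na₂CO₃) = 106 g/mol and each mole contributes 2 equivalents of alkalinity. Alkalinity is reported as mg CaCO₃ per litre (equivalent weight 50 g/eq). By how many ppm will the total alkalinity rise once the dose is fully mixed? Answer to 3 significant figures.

98.1 ppm

Volume: 1270 m³ = 1,270,000 L.
Moles of Na₂CO₃: 132,000 g ÷ 106 g/mol = 1245 mol → 2491 eq of alkalinity.
As CaCO₃: 2491 eq × 50 g/eq = 124,500 g.
Rise: 124,500 g / 1,270,000 L × 1000 = 98.05 mg/L.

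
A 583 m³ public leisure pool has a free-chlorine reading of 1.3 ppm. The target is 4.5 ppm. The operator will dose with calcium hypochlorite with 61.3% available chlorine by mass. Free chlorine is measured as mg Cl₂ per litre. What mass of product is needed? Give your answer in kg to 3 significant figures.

3.04 kg

Volume: 583 m³ = 583,000 L.
Chlorine deficit: 4.5 − 1.3 = 3.2 ppm = 3.2 mg/L as Cl₂.
Cl₂ equivalent needed: 3.2 mg/L × 583,000 L = 1,866,000 mg = 1866 g.
Product at 61.3% available chlorine: 1866 / 0.613 = 3043 g.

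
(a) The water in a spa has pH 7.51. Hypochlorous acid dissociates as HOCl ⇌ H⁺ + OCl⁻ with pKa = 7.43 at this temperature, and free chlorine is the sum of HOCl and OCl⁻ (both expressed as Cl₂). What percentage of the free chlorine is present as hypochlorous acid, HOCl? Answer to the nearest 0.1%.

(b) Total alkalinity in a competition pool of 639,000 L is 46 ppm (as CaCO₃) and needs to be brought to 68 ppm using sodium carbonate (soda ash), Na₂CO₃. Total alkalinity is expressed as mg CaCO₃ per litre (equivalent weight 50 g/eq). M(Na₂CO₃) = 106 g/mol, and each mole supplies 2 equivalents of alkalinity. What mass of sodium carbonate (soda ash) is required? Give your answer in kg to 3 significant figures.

(a) 45.4%; (b) 14.9 kg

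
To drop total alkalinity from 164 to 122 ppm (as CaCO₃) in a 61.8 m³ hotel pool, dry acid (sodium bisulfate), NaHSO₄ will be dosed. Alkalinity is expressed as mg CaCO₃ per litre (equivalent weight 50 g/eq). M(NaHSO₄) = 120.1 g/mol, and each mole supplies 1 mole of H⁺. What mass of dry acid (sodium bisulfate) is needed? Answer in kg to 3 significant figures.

6.23 kg

Volume: 61.8 m³ = 61,800 L.
Alkalinity to neutralize: (164 − 122) = 42 mg/L as CaCO₃ × 61,800 L = 2596 g as CaCO₃.
Equivalents of H⁺ required: 2596 ÷ 50 g/eq = 51.91 eq = 51.91 mol NaHSO₄.
Mass of NaHSO₄: 51.91 × 120.1 = 6235 g.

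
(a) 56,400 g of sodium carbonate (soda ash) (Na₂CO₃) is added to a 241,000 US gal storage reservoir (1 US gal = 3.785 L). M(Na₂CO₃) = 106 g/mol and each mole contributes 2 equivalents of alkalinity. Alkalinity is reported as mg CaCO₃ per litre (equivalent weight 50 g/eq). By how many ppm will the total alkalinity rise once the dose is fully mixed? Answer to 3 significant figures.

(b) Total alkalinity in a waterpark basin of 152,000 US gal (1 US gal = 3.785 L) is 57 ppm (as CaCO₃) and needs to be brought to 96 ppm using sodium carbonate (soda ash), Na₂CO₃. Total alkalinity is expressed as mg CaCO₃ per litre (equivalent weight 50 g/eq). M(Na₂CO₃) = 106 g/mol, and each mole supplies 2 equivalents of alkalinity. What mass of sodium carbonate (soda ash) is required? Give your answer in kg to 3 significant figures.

(a) 58.3 ppm; (b) 23.8 kg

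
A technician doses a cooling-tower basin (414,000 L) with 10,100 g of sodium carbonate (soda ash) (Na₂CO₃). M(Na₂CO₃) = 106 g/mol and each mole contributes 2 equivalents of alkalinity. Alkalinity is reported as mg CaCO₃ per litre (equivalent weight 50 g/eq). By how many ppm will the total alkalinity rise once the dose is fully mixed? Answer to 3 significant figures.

23.0 ppm

Moles of Na₂CO₃: 10,100 g ÷ 106 g/mol = 95.28 mol → 190.6 eq of alkalinity.
As CaCO₃: 190.6 eq × 50 g/eq = 9528 g.
Rise: 9528 g / 414,000 L × 1000 = 23.02 mg/L.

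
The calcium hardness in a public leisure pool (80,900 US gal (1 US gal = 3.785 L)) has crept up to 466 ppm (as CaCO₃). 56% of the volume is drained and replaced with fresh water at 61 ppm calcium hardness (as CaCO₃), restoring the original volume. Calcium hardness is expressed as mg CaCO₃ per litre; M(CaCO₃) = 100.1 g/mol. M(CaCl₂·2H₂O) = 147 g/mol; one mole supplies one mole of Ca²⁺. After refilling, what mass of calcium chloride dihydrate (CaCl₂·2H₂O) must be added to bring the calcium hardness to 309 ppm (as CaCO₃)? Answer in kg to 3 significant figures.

31.4 kg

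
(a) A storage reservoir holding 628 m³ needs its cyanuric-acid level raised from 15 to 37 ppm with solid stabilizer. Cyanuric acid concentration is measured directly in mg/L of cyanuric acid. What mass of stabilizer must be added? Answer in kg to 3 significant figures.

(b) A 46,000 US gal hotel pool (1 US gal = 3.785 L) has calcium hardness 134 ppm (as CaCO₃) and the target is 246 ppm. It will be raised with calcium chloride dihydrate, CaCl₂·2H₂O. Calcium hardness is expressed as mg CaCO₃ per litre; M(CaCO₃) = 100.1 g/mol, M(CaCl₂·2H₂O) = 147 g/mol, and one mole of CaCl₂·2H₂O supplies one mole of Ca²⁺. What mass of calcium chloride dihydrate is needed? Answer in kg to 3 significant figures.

(a) Volume: 628 m³ = 628,000 L.
(a) CYA to add: (37 − 15) = 22 mg/L × 628,000 L = 13,820 g cyanuric acid.

(b) Volume: 46,000 US gal × 3.785 L/gal = 174,110 L.
(b) Hardness to add: (246 − 134) = 112 mg/L as CaCO₃ × 174,110 L = 19,500 g as CaCO₃.
(b) Moles of Ca²⁺ (1 mol Ca²⁺ ≡ 1 mol CaCO₃): 19,500 / 100.1 g/mol = 194.8 mol.
(b) Mass of CaCl₂·2H₂O: 194.8 × 147 = 28,640 g.

(a) 13.8 kg; (b) 28.6 kg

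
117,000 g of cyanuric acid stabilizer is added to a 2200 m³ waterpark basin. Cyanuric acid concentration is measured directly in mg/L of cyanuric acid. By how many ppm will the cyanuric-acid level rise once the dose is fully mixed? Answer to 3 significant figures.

53.2 ppm

Volume: 2200 m³ = 2,200,000 L.
Rise: 117,000 g / 2,200,000 L × 1000 = 53.18 mg/L.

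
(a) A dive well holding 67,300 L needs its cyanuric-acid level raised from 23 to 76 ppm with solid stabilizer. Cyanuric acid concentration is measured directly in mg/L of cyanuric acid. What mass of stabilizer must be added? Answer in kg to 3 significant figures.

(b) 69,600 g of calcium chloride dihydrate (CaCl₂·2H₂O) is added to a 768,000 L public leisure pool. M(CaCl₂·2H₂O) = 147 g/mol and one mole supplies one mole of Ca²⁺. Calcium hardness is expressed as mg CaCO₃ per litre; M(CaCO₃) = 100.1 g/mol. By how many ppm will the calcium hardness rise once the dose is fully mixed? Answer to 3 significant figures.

(a) CYA to add: (76 − 23) = 53 mg/L × 67,300 L = 3567 g cyanuric acid.

(b) Moles of Ca²⁺: 69,600 g ÷ 147 g/mol = 473.5 mol.
(b) As CaCO₃: 473.5 mol × 100.1 g/mol = 47,390 g.
(b) Rise: 47,390 g / 768,000 L × 1000 = 61.71 mg/L.

(a) 3.57 kg; (b) 61.7 ppm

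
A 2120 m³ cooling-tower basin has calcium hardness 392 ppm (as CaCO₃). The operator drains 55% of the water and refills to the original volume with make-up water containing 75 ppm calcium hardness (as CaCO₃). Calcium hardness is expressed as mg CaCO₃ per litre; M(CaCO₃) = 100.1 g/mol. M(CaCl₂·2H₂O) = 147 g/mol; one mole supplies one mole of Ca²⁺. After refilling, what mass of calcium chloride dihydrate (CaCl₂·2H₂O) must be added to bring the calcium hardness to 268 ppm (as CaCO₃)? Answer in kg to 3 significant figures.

Volume: 2120 m³ = 2,120,000 L.
After draining 55% and refilling: 392 × 0.45 + 75 × 0.55 = 217.65 ppm.
Deficit to target: 268 − 217.65 = 50.35 mg/L.
As CaCO₃: 50.35 mg/L × 2,120,000 L = 106,700 g; ÷ 100.1 = 1066 mol Ca²⁺.
Mass: 1066 × 147 = 156,800 g.

157 kg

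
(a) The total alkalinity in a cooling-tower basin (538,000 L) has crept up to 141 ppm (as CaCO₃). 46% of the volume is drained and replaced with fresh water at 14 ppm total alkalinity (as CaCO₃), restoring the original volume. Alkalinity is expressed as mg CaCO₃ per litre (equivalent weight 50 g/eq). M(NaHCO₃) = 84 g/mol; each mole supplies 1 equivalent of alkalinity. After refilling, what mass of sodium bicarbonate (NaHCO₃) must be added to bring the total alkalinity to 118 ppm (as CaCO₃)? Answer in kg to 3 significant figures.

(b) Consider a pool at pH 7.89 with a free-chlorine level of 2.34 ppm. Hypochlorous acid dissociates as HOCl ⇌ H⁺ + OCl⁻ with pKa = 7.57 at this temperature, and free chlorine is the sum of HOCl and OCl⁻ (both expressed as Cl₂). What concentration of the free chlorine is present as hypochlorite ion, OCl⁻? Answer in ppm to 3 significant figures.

(a) After draining 46% and refilling: 141 × 0.54 + 14 × 0.46 = 82.58 ppm.
(a) Deficit to target: 118 − 82.58 = 35.42 mg/L.
(a) As CaCO₃: 35.42 mg/L × 538,000 L = 19,060 g; ÷ 50 g/eq ÷ 1 = 381.1 mol NaHCO₃.
(a) Mass: 381.1 × 84 = 32,010 g.

(b) [OCl⁻]/[HOCl] = 10^(pH − pKa) = 10^(7.89 − 7.57) = 10^0.32 = 2.089.
(b) Fraction as HOCl = 1 / (1 + 2.089) = 0.3237.
(b) OCl⁻ = (1 − 0.3237) × 2.34 ppm = 1.583 ppm.

(a) 32.0 kg; (b) 1.58 ppm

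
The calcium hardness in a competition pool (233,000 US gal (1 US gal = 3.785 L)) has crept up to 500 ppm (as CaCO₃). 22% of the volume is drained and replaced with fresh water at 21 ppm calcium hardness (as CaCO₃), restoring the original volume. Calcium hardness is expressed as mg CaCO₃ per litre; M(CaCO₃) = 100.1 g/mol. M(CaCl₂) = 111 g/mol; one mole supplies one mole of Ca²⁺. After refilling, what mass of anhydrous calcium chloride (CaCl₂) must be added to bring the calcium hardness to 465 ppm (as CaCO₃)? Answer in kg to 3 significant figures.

Volume: 233,000 US gal × 3.785 L/gal = 881,905 L.
After draining 22% and refilling: 500 × 0.78 + 21 × 0.22 = 394.62 ppm.
Deficit to target: 465 − 394.62 = 70.38 mg/L.
As CaCO₃: 70.38 mg/L × 881,905 L = 62,070 g; ÷ 100.1 = 620.1 mol Ca²⁺.
Mass: 620.1 × 111 = 68,830 g.

68.8 kg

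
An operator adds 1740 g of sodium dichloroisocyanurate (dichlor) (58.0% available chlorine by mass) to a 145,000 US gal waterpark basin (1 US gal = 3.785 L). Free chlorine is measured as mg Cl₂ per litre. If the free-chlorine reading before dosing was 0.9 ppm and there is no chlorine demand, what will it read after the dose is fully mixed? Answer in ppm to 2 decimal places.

2.74 ppm

Volume: 145,000 US gal × 3.785 L/gal = 548,825 L.
Available chlorine delivered: 1740 g × 0.58 = 1009 g as Cl₂.
Concentration rise: 1009 g / 548,825 L = 1.839 mg/L = 1.84 ppm.
Final FC: 0.9 + 1.84 = 2.74 ppm.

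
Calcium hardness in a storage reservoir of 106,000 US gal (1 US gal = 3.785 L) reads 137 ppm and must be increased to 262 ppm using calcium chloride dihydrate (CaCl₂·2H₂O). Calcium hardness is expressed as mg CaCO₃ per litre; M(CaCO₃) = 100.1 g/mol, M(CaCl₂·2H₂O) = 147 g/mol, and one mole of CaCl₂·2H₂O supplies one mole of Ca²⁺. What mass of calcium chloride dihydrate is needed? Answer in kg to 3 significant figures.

Volume: 106,000 US gal × 3.785 L/gal = 401,210 L.
Hardness to add: (262 − 137) = 125 mg/L as CaCO₃ × 401,210 L = 50,150 g as CaCO₃.
Moles of Ca²⁺ (1 mol Ca²⁺ ≡ 1 mol CaCO₃): 50,150 / 100.1 g/mol = 501 mol.
Mass of CaCl₂·2H₂O: 501 × 147 = 73,650 g.

73.6 kg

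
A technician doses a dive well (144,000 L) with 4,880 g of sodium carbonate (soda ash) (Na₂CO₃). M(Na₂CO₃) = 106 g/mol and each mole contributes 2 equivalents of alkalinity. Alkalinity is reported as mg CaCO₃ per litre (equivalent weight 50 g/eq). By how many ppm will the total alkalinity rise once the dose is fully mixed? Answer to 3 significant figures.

32.0 ppm

Moles of Na₂CO₃: 4,880 g ÷ 106 g/mol = 46.04 mol → 92.08 eq of alkalinity.
As CaCO₃: 92.08 eq × 50 g/eq = 4604 g.
Rise: 4604 g / 144,000 L × 1000 = 31.97 mg/L.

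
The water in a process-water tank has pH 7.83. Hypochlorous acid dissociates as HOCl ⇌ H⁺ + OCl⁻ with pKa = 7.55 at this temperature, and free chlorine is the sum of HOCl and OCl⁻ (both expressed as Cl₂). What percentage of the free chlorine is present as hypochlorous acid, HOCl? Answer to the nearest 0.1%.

[OCl⁻]/[HOCl] = 10^(pH − pKa) = 10^(7.83 − 7.55) = 10^0.28 = 1.905.
Fraction as HOCl = 1 / (1 + 1.905) = 0.3442.

34.4%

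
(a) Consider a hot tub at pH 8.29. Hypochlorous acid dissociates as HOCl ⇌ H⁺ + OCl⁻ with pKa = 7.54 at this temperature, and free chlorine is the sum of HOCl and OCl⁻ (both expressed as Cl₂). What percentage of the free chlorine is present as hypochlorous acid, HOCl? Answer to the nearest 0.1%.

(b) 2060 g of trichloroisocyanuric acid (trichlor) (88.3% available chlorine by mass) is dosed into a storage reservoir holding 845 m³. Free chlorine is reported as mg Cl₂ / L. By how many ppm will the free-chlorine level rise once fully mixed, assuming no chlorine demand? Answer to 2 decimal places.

(a) 15.1%; (b) 2.15 ppm

(a) [OCl⁻]/[HOCl] = 10^(pH − pKa) = 10^(8.29 − 7.54) = 10^0.75 = 5.623.
(a) Fraction as HOCl = 1 / (1 + 5.623) = 0.151.

(b) Volume: 845 m³ = 845,000 L.
(b) Available chlorine delivered: 2060 g × 0.883 = 1819 g as Cl₂.
(b) Concentration rise: 1819 g / 845,000 L = 2.153 mg/L = 2.15 ppm.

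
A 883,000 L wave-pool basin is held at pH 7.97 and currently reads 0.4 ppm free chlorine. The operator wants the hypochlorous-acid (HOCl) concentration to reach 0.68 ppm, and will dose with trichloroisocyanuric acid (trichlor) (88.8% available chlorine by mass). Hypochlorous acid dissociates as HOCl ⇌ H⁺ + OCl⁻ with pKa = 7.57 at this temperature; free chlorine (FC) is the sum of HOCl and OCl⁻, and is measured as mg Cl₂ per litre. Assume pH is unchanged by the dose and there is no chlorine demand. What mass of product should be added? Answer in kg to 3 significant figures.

[OCl⁻]/[HOCl] = 10^(pH − pKa) = 10^(7.97 − 7.57) = 2.512; fraction as HOCl = 1/(1 + 2.512) = 0.2847.
Free chlorine required for 0.68 ppm HOCl: 0.68 / 0.2847 = 2.388 ppm.
FC to add: 2.388 − 0.4 = 1.988 mg/L as Cl₂.
Cl₂ equivalent: 1.988 mg/L × 883,000 L = 1755 g.
Product at 88.8% available Cl: 1755 / 0.888 = 1977 g.

1.98 kg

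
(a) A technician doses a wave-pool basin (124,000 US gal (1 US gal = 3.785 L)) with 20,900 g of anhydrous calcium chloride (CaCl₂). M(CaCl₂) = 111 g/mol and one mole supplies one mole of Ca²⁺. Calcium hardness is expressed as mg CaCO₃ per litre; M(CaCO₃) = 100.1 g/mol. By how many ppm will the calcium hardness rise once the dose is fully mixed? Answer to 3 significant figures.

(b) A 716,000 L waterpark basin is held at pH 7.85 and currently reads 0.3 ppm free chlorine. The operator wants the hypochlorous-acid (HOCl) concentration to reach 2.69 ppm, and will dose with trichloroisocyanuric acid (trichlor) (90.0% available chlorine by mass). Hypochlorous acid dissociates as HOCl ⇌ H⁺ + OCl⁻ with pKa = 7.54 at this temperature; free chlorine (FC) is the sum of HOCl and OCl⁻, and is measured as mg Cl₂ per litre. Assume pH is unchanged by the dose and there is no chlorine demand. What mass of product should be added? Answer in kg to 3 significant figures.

(a) 40.2 ppm; (b) 6.27 kg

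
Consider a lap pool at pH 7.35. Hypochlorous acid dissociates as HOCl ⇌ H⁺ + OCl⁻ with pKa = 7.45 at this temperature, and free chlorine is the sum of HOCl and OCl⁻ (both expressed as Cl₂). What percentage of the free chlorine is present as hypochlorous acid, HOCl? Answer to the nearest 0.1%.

55.7%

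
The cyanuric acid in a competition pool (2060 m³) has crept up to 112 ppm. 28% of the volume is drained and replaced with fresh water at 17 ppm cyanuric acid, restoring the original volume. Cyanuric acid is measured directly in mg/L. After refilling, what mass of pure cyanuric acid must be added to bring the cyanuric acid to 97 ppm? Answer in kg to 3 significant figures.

Volume: 2060 m³ = 2,060,000 L.
After draining 28% and refilling: 112 × 0.72 + 17 × 0.28 = 85.4 ppm.
Deficit to target: 97 − 85.4 = 11.6 mg/L.
Mass: 11.6 mg/L × 2,060,000 L = 23,900 g cyanuric acid.

23.9 kg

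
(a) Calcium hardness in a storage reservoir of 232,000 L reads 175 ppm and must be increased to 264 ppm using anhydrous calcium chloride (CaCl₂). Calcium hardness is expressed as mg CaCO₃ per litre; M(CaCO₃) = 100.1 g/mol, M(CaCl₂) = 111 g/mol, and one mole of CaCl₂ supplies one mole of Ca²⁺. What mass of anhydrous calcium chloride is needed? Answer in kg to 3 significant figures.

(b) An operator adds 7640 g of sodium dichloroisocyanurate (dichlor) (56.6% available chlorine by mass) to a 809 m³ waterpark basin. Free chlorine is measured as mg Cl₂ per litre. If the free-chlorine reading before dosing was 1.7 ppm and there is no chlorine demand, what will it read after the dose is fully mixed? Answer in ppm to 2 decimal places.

(a) 22.9 kg; (b) 7.05 ppm

(a) Hardness to add: (264 − 175) = 89 mg/L as CaCO₃ × 232,000 L = 20,650 g as CaCO₃.
(a) Moles of Ca²⁺ (1 mol Ca²⁺ ≡ 1 mol CaCO₃): 20,650 / 100.1 g/mol = 206.3 mol.
(a) Mass of CaCl₂: 206.3 × 111 = 22,900 g.

(b) Volume: 809 m³ = 809,000 L.
(b) Available chlorine delivered: 7640 g × 0.566 = 4324 g as Cl₂.
(b) Concentration rise: 4324 g / 809,000 L = 5.345 mg/L = 5.35 ppm.
(b) Final FC: 1.7 + 5.35 = 7.05 ppm.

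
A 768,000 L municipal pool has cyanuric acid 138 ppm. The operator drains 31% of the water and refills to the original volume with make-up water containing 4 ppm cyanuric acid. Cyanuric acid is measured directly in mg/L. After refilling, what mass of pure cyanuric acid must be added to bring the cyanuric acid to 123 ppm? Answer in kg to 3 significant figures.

20.4 kg

After draining 31% and refilling: 138 × 0.69 + 4 × 0.31 = 96.46 ppm.
Deficit to target: 123 − 96.46 = 26.54 mg/L.
Mass: 26.54 mg/L × 768,000 L = 20,380 g cyanuric acid.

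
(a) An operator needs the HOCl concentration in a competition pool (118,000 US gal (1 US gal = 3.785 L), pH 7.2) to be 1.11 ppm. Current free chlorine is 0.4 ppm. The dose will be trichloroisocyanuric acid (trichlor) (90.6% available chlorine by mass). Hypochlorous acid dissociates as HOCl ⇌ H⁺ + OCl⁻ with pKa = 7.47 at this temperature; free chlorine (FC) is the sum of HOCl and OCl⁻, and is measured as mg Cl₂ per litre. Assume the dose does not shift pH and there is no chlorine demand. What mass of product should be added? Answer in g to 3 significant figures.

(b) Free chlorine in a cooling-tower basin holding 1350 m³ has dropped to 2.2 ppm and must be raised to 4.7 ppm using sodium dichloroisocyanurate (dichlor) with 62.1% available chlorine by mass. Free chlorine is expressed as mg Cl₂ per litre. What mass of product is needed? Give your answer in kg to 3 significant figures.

(a) 644 g; (b) 5.43 kg

(a) Volume: 118,000 US gal × 3.785 L/gal = 446,630 L.
(a) [OCl⁻]/[HOCl] = 10^(pH − pKa) = 10^(7.2 − 7.47) = 0.537; fraction as HOCl = 1/(1 + 0.537) = 0.6506.
(a) Free chlorine required for 1.11 ppm HOCl: 1.11 / 0.6506 = 1.706 ppm.
(a) FC to add: 1.706 − 0.4 = 1.306 mg/L as Cl₂.
(a) Cl₂ equivalent: 1.306 mg/L × 446,630 L = 583.3 g.
(a) Product at 90.6% available Cl: 583.3 / 0.906 = 643.9 g.

(b) Volume: 1350 m³ = 1,350,000 L.
(b) Chlorine deficit: 4.7 − 2.2 = 2.5 ppm = 2.5 mg/L as Cl₂.
(b) Cl₂ equivalent needed: 2.5 mg/L × 1,350,000 L = 3,375,000 mg = 3375 g.
(b) Product at 62.1% available chlorine: 3375 / 0.621 = 5435 g.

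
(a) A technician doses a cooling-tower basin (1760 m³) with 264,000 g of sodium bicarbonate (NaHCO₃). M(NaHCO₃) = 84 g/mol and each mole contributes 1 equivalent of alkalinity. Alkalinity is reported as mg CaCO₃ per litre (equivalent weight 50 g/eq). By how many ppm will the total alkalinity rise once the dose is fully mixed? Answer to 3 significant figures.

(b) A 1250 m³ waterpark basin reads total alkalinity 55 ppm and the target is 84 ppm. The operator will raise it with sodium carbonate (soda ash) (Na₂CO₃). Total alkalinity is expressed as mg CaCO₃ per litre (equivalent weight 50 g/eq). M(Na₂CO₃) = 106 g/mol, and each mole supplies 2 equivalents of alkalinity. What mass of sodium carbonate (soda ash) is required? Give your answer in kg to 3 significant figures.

(a) 89.3 ppm; (b) 38.4 kg

(a) Volume: 1760 m³ = 1,760,000 L.
(a) Moles of NaHCO₃: 264,000 g ÷ 84 g/mol = 3143 mol → 3143 eq of alkalinity.
(a) As CaCO₃: 3143 eq × 50 g/eq = 157,100 g.
(a) Rise: 157,100 g / 1,760,000 L × 1000 = 89.29 mg/L.

(b) Volume: 1250 m³ = 1,250,000 L.
(b) Alkalinity to add: (84 − 55) = 29 mg/L as CaCO₃ × 1,250,000 L = 36,250 g as CaCO₃.
(b) Equivalents: 36,250 g ÷ 50 g/eq = 725 eq.
(b) Each mole of Na₂CO₃ supplies 2 eq, so 725 / 2 = 362.5 mol.
(b) Mass: 362.5 mol × 106 g/mol = 38,420 g.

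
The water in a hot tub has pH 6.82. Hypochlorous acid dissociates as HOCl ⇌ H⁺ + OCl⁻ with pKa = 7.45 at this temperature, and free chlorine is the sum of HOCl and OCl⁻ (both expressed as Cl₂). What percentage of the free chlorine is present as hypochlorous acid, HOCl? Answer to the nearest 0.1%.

81.0%

[OCl⁻]/[HOCl] = 10^(pH − pKa) = 10^(6.82 − 7.45) = 10^-0.63 = 0.2344.
Fraction as HOCl = 1 / (1 + 0.2344) = 0.8101.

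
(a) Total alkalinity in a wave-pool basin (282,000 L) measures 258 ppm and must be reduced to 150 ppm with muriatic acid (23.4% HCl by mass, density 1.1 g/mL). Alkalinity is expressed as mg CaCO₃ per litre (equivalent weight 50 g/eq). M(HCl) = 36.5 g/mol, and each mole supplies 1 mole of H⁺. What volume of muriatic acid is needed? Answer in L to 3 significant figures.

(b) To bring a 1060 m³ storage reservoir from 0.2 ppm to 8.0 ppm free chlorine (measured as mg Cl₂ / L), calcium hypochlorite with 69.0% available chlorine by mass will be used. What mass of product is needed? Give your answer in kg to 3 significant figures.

(a) Alkalinity to neutralize: (258 − 150) = 108 mg/L as CaCO₃ × 282,000 L = 30,460 g as CaCO₃.
(a) Equivalents of H⁺ required: 30,460 ÷ 50 g/eq = 609.1 eq = 609.1 mol HCl.
(a) Mass of HCl: 609.1 × 36.5 = 22,230 g.
(a) Mass of 23.4% solution: 22,230 / 0.234 = 95,010 g.
(a) Volume: 95,010 g ÷ 1.1 g/mL = 86,370 mL.

(b) Volume: 1060 m³ = 1,060,000 L.
(b) Chlorine deficit: 8.0 − 0.2 = 7.8 ppm = 7.8 mg/L as Cl₂.
(b) Cl₂ equivalent needed: 7.8 mg/L × 1,060,000 L = 8,268,000 mg = 8268 g.
(b) Product at 69.0% available chlorine: 8268 / 0.69 = 11,980 g.

(a) 86.4 L; (b) 12.0 kg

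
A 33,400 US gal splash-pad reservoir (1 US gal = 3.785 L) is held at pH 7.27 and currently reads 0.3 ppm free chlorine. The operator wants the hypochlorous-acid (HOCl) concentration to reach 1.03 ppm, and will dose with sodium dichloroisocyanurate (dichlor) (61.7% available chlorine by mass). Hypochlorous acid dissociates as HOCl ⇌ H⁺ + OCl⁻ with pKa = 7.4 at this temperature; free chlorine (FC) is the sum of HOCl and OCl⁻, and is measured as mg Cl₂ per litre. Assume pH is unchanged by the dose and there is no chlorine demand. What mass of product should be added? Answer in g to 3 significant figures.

Volume: 33,400 US gal × 3.785 L/gal = 126,419 L.
[OCl⁻]/[HOCl] = 10^(pH − pKa) = 10^(7.27 − 7.4) = 0.7413; fraction as HOCl = 1/(1 + 0.7413) = 0.5743.
Free chlorine required for 1.03 ppm HOCl: 1.03 / 0.5743 = 1.794 ppm.
FC to add: 1.794 − 0.3 = 1.494 mg/L as Cl₂.
Cl₂ equivalent: 1.494 mg/L × 126,419 L = 188.8 g.
Product at 61.7% available Cl: 188.8 / 0.617 = 306 g.

306 g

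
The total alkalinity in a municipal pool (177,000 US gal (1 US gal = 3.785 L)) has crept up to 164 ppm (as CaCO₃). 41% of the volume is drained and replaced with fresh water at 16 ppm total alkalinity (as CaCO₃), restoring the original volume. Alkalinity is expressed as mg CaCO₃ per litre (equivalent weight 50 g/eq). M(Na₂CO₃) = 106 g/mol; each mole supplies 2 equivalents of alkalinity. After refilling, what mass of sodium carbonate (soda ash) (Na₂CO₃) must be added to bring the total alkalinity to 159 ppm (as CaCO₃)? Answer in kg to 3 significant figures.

Volume: 177,000 US gal × 3.785 L/gal = 669,945 L.
After draining 41% and refilling: 164 × 0.59 + 16 × 0.41 = 103.32 ppm.
Deficit to target: 159 − 103.32 = 55.68 mg/L.
As CaCO₃: 55.68 mg/L × 669,945 L = 37,300 g; ÷ 50 g/eq ÷ 2 = 373 mol Na₂CO₃.
Mass: 373 × 106 = 39,540 g.

39.5 kg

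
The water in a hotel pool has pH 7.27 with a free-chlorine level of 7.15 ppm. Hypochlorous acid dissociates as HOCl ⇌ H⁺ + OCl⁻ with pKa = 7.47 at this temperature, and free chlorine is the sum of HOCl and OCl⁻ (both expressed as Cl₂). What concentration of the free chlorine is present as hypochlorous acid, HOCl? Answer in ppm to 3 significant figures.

[OCl⁻]/[HOCl] = 10^(pH − pKa) = 10^(7.27 − 7.47) = 10^-0.20 = 0.631.
Fraction as HOCl = 1 / (1 + 0.631) = 0.6131.
HOCl = 0.6131 × 7.15 ppm = 4.384 ppm.

4.38 ppm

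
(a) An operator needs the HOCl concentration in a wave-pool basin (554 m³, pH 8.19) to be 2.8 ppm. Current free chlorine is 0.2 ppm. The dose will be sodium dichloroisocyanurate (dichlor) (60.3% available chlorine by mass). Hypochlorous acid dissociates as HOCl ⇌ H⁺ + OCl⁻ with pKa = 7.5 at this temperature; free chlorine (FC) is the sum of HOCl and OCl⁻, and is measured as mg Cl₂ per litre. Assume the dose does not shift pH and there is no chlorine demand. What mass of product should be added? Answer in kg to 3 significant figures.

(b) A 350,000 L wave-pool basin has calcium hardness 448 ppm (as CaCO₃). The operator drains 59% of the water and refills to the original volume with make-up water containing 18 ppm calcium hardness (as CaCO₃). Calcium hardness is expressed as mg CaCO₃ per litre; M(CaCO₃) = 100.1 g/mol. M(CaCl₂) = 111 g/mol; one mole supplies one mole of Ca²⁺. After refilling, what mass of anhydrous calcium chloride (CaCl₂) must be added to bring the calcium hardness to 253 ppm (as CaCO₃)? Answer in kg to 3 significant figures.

(a) 15.0 kg; (b) 22.8 kg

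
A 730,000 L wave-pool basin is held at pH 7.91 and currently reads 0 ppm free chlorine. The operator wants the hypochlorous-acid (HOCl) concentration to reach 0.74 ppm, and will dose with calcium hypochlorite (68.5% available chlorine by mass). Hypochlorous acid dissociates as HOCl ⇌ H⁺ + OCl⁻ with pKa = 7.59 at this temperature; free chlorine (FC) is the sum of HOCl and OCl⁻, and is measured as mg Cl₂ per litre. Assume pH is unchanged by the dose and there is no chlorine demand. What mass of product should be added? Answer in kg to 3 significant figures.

[OCl⁻]/[HOCl] = 10^(pH − pKa) = 10^(7.91 − 7.59) = 2.089; fraction as HOCl = 1/(1 + 2.089) = 0.3237.
Free chlorine required for 0.74 ppm HOCl: 0.74 / 0.3237 = 2.286 ppm.
FC to add: 2.286 − 0 = 2.286 mg/L as Cl₂.
Cl₂ equivalent: 2.286 mg/L × 730,000 L = 1669 g.
Product at 68.5% available Cl: 1669 / 0.685 = 2436 g.

2.44 kg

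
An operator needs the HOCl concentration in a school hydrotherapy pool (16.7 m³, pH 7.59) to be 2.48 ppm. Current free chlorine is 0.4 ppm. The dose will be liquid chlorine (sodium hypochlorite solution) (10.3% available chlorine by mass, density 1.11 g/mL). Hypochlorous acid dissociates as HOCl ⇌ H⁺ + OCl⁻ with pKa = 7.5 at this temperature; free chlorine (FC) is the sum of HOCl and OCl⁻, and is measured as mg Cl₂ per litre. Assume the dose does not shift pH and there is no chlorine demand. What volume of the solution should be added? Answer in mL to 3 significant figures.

Volume: 16.7 m³ = 16,700 L.
[OCl⁻]/[HOCl] = 10^(pH − pKa) = 10^(7.59 − 7.5) = 1.23; fraction as HOCl = 1/(1 + 1.23) = 0.4484.
Free chlorine required for 2.48 ppm HOCl: 2.48 / 0.4484 = 5.531 ppm.
FC to add: 5.531 − 0.4 = 5.131 mg/L as Cl₂.
Cl₂ equivalent: 5.131 mg/L × 16,700 L = 85.69 g.
Product at 10.3% available Cl: 85.69 / 0.103 = 831.9 g.
Volume: 831.9 g ÷ 1.11 g/mL = 749.5 mL.

749 mL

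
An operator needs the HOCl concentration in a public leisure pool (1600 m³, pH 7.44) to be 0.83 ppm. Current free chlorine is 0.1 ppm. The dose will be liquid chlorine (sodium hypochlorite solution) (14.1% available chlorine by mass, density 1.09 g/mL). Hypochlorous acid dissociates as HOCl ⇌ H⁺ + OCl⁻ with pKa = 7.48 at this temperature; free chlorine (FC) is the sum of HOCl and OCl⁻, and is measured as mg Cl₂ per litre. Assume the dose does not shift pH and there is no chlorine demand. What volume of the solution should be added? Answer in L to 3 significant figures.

15.5 L

Volume: 1600 m³ = 1,600,000 L.
[OCl⁻]/[HOCl] = 10^(pH − pKa) = 10^(7.44 − 7.48) = 0.912; fraction as HOCl = 1/(1 + 0.912) = 0.523.
Free chlorine required for 0.83 ppm HOCl: 0.83 / 0.523 = 1.587 ppm.
FC to add: 1.587 − 0.1 = 1.487 mg/L as Cl₂.
Cl₂ equivalent: 1.487 mg/L × 1,600,000 L = 2379 g.
Product at 14.1% available Cl: 2379 / 0.141 = 16,870 g.
Volume: 16,870 g ÷ 1.09 g/mL = 15,480 mL.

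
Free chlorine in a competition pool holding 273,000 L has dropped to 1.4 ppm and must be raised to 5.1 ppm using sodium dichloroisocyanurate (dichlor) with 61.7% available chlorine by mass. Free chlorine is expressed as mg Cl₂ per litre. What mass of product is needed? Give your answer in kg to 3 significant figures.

Chlorine deficit: 5.1 − 1.4 = 3.7 ppm = 3.7 mg/L as Cl₂.
Cl₂ equivalent needed: 3.7 mg/L × 273,000 L = 1,010,000 mg = 1010 g.
Product at 61.7% available chlorine: 1010 / 0.617 = 1637 g.

1.64 kg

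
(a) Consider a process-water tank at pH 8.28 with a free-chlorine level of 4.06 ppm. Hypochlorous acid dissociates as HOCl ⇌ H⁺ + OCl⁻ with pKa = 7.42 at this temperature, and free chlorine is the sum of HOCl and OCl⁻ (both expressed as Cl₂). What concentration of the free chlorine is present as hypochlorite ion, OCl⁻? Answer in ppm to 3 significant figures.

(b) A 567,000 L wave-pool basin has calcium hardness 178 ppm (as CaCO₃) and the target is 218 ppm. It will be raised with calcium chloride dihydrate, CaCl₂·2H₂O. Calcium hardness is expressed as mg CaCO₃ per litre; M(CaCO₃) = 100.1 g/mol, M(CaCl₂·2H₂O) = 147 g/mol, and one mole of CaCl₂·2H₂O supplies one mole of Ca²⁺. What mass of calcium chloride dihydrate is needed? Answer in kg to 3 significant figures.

(a) 3.57 ppm; (b) 33.3 kg

(a) [OCl⁻]/[HOCl] = 10^(pH − pKa) = 10^(8.28 − 7.42) = 10^0.86 = 7.244.
(a) Fraction as HOCl = 1 / (1 + 7.244) = 0.1213.
(a) OCl⁻ = (1 − 0.1213) × 4.06 ppm = 3.568 ppm.

(b) Hardness to add: (218 − 178) = 40 mg/L as CaCO₃ × 567,000 L = 22,680 g as CaCO₃.
(b) Moles of Ca²⁺ (1 mol Ca²⁺ ≡ 1 mol CaCO₃): 22,680 / 100.1 g/mol = 226.6 mol.
(b) Mass of CaCl₂·2H₂O: 226.6 × 147 = 33,310 g.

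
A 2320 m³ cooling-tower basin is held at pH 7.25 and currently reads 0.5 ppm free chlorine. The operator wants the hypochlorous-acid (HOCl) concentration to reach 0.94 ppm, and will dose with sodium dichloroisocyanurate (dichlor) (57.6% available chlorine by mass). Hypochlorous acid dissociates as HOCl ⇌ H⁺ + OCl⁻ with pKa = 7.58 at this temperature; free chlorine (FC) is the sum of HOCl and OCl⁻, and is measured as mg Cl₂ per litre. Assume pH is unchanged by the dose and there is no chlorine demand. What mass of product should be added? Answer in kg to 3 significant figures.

Volume: 2320 m³ = 2,320,000 L.
[OCl⁻]/[HOCl] = 10^(pH − pKa) = 10^(7.25 − 7.58) = 0.4677; fraction as HOCl = 1/(1 + 0.4677) = 0.6813.
Free chlorine required for 0.94 ppm HOCl: 0.94 / 0.6813 = 1.38 ppm.
FC to add: 1.38 − 0.5 = 0.8797 mg/L as Cl₂.
Cl₂ equivalent: 0.8797 mg/L × 2,320,000 L = 2041 g.
Product at 57.6% available Cl: 2041 / 0.576 = 3543 g.

3.54 kg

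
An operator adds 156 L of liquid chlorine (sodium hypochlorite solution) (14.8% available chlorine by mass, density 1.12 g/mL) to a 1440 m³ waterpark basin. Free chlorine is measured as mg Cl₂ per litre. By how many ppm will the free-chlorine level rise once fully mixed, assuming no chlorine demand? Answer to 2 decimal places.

17.96 ppm

Volume: 1440 m³ = 1,440,000 L.
Mass of solution: 156 L × 1000 mL/L × 1.12 g/mL = 174,700 g.
Available chlorine delivered: 174,700 g × 0.148 = 25,860 g as Cl₂.
Concentration rise: 25,860 g / 1,440,000 L = 17.96 mg/L = 17.96 ppm.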